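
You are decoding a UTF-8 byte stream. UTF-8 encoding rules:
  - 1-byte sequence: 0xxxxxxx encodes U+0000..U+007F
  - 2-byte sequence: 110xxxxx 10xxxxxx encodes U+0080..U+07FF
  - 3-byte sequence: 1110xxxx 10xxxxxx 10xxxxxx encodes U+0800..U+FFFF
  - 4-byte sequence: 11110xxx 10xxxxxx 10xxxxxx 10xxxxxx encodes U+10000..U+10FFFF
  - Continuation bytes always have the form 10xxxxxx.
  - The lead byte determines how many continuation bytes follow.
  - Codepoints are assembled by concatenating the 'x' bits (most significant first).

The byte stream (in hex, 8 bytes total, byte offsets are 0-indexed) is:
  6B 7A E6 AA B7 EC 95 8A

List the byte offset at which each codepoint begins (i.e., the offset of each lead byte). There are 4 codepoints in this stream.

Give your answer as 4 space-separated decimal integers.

Answer: 0 1 2 5

Derivation:
Byte[0]=6B: 1-byte ASCII. cp=U+006B
Byte[1]=7A: 1-byte ASCII. cp=U+007A
Byte[2]=E6: 3-byte lead, need 2 cont bytes. acc=0x6
Byte[3]=AA: continuation. acc=(acc<<6)|0x2A=0x1AA
Byte[4]=B7: continuation. acc=(acc<<6)|0x37=0x6AB7
Completed: cp=U+6AB7 (starts at byte 2)
Byte[5]=EC: 3-byte lead, need 2 cont bytes. acc=0xC
Byte[6]=95: continuation. acc=(acc<<6)|0x15=0x315
Byte[7]=8A: continuation. acc=(acc<<6)|0x0A=0xC54A
Completed: cp=U+C54A (starts at byte 5)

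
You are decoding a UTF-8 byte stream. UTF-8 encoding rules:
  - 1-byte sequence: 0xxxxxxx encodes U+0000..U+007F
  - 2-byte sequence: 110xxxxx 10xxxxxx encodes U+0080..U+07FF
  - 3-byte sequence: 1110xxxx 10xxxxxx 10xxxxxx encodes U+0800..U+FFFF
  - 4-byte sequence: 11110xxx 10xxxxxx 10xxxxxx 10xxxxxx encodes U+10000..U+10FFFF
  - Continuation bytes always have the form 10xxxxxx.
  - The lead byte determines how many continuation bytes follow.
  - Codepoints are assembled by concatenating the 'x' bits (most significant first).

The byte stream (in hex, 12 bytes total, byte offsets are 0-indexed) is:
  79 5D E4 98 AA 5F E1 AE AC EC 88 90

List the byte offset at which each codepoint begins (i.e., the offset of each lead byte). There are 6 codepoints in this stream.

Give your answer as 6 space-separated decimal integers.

Byte[0]=79: 1-byte ASCII. cp=U+0079
Byte[1]=5D: 1-byte ASCII. cp=U+005D
Byte[2]=E4: 3-byte lead, need 2 cont bytes. acc=0x4
Byte[3]=98: continuation. acc=(acc<<6)|0x18=0x118
Byte[4]=AA: continuation. acc=(acc<<6)|0x2A=0x462A
Completed: cp=U+462A (starts at byte 2)
Byte[5]=5F: 1-byte ASCII. cp=U+005F
Byte[6]=E1: 3-byte lead, need 2 cont bytes. acc=0x1
Byte[7]=AE: continuation. acc=(acc<<6)|0x2E=0x6E
Byte[8]=AC: continuation. acc=(acc<<6)|0x2C=0x1BAC
Completed: cp=U+1BAC (starts at byte 6)
Byte[9]=EC: 3-byte lead, need 2 cont bytes. acc=0xC
Byte[10]=88: continuation. acc=(acc<<6)|0x08=0x308
Byte[11]=90: continuation. acc=(acc<<6)|0x10=0xC210
Completed: cp=U+C210 (starts at byte 9)

Answer: 0 1 2 5 6 9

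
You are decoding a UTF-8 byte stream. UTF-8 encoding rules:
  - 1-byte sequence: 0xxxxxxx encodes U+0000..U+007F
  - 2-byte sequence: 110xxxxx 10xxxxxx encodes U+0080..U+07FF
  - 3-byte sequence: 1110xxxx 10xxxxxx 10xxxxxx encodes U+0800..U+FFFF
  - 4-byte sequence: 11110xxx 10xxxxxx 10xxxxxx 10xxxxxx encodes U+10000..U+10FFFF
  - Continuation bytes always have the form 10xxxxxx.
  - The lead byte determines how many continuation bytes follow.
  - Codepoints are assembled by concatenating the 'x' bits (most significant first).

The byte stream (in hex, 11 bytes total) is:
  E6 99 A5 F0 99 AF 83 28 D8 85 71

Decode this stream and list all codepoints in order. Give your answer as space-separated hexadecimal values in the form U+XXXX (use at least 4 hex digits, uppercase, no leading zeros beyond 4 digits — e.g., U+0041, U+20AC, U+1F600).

Answer: U+6665 U+19BC3 U+0028 U+0605 U+0071

Derivation:
Byte[0]=E6: 3-byte lead, need 2 cont bytes. acc=0x6
Byte[1]=99: continuation. acc=(acc<<6)|0x19=0x199
Byte[2]=A5: continuation. acc=(acc<<6)|0x25=0x6665
Completed: cp=U+6665 (starts at byte 0)
Byte[3]=F0: 4-byte lead, need 3 cont bytes. acc=0x0
Byte[4]=99: continuation. acc=(acc<<6)|0x19=0x19
Byte[5]=AF: continuation. acc=(acc<<6)|0x2F=0x66F
Byte[6]=83: continuation. acc=(acc<<6)|0x03=0x19BC3
Completed: cp=U+19BC3 (starts at byte 3)
Byte[7]=28: 1-byte ASCII. cp=U+0028
Byte[8]=D8: 2-byte lead, need 1 cont bytes. acc=0x18
Byte[9]=85: continuation. acc=(acc<<6)|0x05=0x605
Completed: cp=U+0605 (starts at byte 8)
Byte[10]=71: 1-byte ASCII. cp=U+0071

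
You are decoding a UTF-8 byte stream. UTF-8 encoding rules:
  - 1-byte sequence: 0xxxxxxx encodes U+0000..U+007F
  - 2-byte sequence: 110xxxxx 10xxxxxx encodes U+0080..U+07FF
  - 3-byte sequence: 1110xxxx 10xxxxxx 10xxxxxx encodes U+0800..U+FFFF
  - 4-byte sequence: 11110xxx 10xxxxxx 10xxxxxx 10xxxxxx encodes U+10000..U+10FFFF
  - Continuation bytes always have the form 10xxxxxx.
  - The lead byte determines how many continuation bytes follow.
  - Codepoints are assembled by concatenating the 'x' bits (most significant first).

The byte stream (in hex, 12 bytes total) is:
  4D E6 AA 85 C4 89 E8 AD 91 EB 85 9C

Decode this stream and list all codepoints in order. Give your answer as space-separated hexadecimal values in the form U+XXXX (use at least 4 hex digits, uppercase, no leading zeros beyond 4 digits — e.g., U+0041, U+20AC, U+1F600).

Answer: U+004D U+6A85 U+0109 U+8B51 U+B15C

Derivation:
Byte[0]=4D: 1-byte ASCII. cp=U+004D
Byte[1]=E6: 3-byte lead, need 2 cont bytes. acc=0x6
Byte[2]=AA: continuation. acc=(acc<<6)|0x2A=0x1AA
Byte[3]=85: continuation. acc=(acc<<6)|0x05=0x6A85
Completed: cp=U+6A85 (starts at byte 1)
Byte[4]=C4: 2-byte lead, need 1 cont bytes. acc=0x4
Byte[5]=89: continuation. acc=(acc<<6)|0x09=0x109
Completed: cp=U+0109 (starts at byte 4)
Byte[6]=E8: 3-byte lead, need 2 cont bytes. acc=0x8
Byte[7]=AD: continuation. acc=(acc<<6)|0x2D=0x22D
Byte[8]=91: continuation. acc=(acc<<6)|0x11=0x8B51
Completed: cp=U+8B51 (starts at byte 6)
Byte[9]=EB: 3-byte lead, need 2 cont bytes. acc=0xB
Byte[10]=85: continuation. acc=(acc<<6)|0x05=0x2C5
Byte[11]=9C: continuation. acc=(acc<<6)|0x1C=0xB15C
Completed: cp=U+B15C (starts at byte 9)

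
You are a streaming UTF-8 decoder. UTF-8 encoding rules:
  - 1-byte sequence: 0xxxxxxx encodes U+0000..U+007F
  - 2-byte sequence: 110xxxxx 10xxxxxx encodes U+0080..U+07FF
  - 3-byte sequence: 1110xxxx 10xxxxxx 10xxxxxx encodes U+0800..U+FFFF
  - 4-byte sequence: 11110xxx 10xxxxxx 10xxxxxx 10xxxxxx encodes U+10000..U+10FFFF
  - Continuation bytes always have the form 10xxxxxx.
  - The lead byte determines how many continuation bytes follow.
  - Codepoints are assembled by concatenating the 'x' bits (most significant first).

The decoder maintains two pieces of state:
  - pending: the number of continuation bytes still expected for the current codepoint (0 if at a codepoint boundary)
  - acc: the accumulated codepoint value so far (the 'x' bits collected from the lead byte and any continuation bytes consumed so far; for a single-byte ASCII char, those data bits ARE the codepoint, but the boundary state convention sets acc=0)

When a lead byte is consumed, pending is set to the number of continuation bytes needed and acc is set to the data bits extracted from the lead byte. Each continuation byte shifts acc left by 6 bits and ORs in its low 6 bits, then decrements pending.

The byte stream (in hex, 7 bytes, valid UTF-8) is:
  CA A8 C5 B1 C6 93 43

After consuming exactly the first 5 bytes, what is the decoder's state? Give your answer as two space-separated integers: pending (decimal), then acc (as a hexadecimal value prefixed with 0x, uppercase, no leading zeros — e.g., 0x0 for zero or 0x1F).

Byte[0]=CA: 2-byte lead. pending=1, acc=0xA
Byte[1]=A8: continuation. acc=(acc<<6)|0x28=0x2A8, pending=0
Byte[2]=C5: 2-byte lead. pending=1, acc=0x5
Byte[3]=B1: continuation. acc=(acc<<6)|0x31=0x171, pending=0
Byte[4]=C6: 2-byte lead. pending=1, acc=0x6

Answer: 1 0x6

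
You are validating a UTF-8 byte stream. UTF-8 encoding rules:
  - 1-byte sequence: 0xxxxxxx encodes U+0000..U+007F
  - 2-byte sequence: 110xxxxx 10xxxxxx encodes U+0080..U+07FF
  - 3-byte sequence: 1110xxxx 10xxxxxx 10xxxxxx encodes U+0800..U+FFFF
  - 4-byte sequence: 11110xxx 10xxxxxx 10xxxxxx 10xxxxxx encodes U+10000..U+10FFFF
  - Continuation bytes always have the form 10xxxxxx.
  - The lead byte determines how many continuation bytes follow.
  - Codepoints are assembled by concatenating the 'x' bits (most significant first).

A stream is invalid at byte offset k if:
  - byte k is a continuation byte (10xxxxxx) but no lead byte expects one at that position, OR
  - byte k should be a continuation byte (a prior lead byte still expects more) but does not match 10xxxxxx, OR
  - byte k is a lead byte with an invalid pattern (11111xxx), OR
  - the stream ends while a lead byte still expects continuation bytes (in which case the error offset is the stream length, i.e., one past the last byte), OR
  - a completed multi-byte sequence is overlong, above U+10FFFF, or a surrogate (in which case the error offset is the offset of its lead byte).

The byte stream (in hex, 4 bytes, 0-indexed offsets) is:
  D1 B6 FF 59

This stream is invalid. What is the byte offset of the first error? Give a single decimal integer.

Answer: 2

Derivation:
Byte[0]=D1: 2-byte lead, need 1 cont bytes. acc=0x11
Byte[1]=B6: continuation. acc=(acc<<6)|0x36=0x476
Completed: cp=U+0476 (starts at byte 0)
Byte[2]=FF: INVALID lead byte (not 0xxx/110x/1110/11110)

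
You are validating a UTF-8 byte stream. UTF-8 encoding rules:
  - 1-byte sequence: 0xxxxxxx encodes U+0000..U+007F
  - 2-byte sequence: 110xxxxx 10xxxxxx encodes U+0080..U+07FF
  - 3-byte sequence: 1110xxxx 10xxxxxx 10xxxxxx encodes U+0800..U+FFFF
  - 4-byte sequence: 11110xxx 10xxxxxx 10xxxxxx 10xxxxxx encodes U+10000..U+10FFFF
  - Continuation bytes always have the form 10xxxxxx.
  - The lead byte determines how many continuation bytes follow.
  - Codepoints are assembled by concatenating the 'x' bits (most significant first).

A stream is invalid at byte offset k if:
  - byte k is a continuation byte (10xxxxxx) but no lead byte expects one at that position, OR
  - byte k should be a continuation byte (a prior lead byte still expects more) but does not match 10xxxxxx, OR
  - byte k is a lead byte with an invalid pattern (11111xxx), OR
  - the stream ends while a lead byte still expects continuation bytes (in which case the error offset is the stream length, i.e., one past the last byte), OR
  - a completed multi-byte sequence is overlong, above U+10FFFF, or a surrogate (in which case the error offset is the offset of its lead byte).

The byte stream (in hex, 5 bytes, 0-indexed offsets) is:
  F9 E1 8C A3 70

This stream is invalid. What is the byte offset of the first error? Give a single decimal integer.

Answer: 0

Derivation:
Byte[0]=F9: INVALID lead byte (not 0xxx/110x/1110/11110)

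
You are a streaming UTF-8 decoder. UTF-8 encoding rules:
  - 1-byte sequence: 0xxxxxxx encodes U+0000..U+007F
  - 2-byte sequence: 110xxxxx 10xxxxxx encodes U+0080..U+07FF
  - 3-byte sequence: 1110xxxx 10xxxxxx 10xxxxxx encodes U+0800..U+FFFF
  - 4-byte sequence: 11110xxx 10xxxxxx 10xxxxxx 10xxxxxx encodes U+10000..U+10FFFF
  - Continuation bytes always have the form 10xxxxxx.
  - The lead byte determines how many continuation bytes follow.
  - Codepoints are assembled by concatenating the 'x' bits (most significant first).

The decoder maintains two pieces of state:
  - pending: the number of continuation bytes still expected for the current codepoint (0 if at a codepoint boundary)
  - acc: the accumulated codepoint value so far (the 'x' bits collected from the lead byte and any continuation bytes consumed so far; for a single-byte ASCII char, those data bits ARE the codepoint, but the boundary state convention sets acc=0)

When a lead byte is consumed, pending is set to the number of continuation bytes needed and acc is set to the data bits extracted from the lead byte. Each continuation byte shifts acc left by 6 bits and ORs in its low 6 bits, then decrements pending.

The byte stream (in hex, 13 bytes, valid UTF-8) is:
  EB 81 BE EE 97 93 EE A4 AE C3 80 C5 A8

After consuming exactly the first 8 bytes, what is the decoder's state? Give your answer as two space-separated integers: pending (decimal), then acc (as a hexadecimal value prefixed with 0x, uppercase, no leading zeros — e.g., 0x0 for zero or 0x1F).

Answer: 1 0x3A4

Derivation:
Byte[0]=EB: 3-byte lead. pending=2, acc=0xB
Byte[1]=81: continuation. acc=(acc<<6)|0x01=0x2C1, pending=1
Byte[2]=BE: continuation. acc=(acc<<6)|0x3E=0xB07E, pending=0
Byte[3]=EE: 3-byte lead. pending=2, acc=0xE
Byte[4]=97: continuation. acc=(acc<<6)|0x17=0x397, pending=1
Byte[5]=93: continuation. acc=(acc<<6)|0x13=0xE5D3, pending=0
Byte[6]=EE: 3-byte lead. pending=2, acc=0xE
Byte[7]=A4: continuation. acc=(acc<<6)|0x24=0x3A4, pending=1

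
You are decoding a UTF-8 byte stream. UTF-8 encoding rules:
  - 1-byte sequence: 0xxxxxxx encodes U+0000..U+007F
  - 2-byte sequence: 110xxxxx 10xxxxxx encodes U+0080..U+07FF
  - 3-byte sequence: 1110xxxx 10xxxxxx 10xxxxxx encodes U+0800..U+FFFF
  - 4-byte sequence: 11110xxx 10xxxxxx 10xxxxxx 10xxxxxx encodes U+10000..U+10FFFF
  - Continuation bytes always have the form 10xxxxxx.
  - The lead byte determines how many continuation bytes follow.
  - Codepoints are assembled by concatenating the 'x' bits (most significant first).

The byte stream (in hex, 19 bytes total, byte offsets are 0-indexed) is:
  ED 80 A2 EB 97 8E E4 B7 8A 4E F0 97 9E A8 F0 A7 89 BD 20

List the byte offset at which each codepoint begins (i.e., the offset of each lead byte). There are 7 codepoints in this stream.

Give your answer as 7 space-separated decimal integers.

Byte[0]=ED: 3-byte lead, need 2 cont bytes. acc=0xD
Byte[1]=80: continuation. acc=(acc<<6)|0x00=0x340
Byte[2]=A2: continuation. acc=(acc<<6)|0x22=0xD022
Completed: cp=U+D022 (starts at byte 0)
Byte[3]=EB: 3-byte lead, need 2 cont bytes. acc=0xB
Byte[4]=97: continuation. acc=(acc<<6)|0x17=0x2D7
Byte[5]=8E: continuation. acc=(acc<<6)|0x0E=0xB5CE
Completed: cp=U+B5CE (starts at byte 3)
Byte[6]=E4: 3-byte lead, need 2 cont bytes. acc=0x4
Byte[7]=B7: continuation. acc=(acc<<6)|0x37=0x137
Byte[8]=8A: continuation. acc=(acc<<6)|0x0A=0x4DCA
Completed: cp=U+4DCA (starts at byte 6)
Byte[9]=4E: 1-byte ASCII. cp=U+004E
Byte[10]=F0: 4-byte lead, need 3 cont bytes. acc=0x0
Byte[11]=97: continuation. acc=(acc<<6)|0x17=0x17
Byte[12]=9E: continuation. acc=(acc<<6)|0x1E=0x5DE
Byte[13]=A8: continuation. acc=(acc<<6)|0x28=0x177A8
Completed: cp=U+177A8 (starts at byte 10)
Byte[14]=F0: 4-byte lead, need 3 cont bytes. acc=0x0
Byte[15]=A7: continuation. acc=(acc<<6)|0x27=0x27
Byte[16]=89: continuation. acc=(acc<<6)|0x09=0x9C9
Byte[17]=BD: continuation. acc=(acc<<6)|0x3D=0x2727D
Completed: cp=U+2727D (starts at byte 14)
Byte[18]=20: 1-byte ASCII. cp=U+0020

Answer: 0 3 6 9 10 14 18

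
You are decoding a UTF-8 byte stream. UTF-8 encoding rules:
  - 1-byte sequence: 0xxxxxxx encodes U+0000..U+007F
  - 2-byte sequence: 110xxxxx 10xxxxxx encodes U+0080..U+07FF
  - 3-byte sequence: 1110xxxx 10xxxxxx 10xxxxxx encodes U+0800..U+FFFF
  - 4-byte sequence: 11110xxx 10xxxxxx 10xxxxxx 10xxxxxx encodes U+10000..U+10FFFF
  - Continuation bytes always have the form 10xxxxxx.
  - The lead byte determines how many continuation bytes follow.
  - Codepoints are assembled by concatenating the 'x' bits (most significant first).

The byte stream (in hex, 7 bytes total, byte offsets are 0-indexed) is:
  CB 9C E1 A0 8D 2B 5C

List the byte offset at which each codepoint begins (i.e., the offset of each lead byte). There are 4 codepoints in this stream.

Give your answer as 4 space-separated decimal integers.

Answer: 0 2 5 6

Derivation:
Byte[0]=CB: 2-byte lead, need 1 cont bytes. acc=0xB
Byte[1]=9C: continuation. acc=(acc<<6)|0x1C=0x2DC
Completed: cp=U+02DC (starts at byte 0)
Byte[2]=E1: 3-byte lead, need 2 cont bytes. acc=0x1
Byte[3]=A0: continuation. acc=(acc<<6)|0x20=0x60
Byte[4]=8D: continuation. acc=(acc<<6)|0x0D=0x180D
Completed: cp=U+180D (starts at byte 2)
Byte[5]=2B: 1-byte ASCII. cp=U+002B
Byte[6]=5C: 1-byte ASCII. cp=U+005C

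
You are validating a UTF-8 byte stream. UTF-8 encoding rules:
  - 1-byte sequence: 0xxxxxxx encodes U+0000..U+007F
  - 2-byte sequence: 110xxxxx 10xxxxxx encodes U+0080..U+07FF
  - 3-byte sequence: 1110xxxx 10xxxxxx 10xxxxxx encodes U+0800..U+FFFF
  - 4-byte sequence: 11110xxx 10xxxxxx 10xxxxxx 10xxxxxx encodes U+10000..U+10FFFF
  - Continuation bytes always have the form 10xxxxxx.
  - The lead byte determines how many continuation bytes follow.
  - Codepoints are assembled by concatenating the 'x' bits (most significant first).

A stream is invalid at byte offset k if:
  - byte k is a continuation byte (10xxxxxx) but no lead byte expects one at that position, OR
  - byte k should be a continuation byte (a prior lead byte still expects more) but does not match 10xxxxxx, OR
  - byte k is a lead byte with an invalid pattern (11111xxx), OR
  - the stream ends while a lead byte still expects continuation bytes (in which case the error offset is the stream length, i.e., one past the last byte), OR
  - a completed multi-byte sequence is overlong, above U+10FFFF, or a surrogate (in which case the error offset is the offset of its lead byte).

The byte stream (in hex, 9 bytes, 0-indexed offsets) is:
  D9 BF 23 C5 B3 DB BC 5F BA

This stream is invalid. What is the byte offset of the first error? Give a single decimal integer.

Answer: 8

Derivation:
Byte[0]=D9: 2-byte lead, need 1 cont bytes. acc=0x19
Byte[1]=BF: continuation. acc=(acc<<6)|0x3F=0x67F
Completed: cp=U+067F (starts at byte 0)
Byte[2]=23: 1-byte ASCII. cp=U+0023
Byte[3]=C5: 2-byte lead, need 1 cont bytes. acc=0x5
Byte[4]=B3: continuation. acc=(acc<<6)|0x33=0x173
Completed: cp=U+0173 (starts at byte 3)
Byte[5]=DB: 2-byte lead, need 1 cont bytes. acc=0x1B
Byte[6]=BC: continuation. acc=(acc<<6)|0x3C=0x6FC
Completed: cp=U+06FC (starts at byte 5)
Byte[7]=5F: 1-byte ASCII. cp=U+005F
Byte[8]=BA: INVALID lead byte (not 0xxx/110x/1110/11110)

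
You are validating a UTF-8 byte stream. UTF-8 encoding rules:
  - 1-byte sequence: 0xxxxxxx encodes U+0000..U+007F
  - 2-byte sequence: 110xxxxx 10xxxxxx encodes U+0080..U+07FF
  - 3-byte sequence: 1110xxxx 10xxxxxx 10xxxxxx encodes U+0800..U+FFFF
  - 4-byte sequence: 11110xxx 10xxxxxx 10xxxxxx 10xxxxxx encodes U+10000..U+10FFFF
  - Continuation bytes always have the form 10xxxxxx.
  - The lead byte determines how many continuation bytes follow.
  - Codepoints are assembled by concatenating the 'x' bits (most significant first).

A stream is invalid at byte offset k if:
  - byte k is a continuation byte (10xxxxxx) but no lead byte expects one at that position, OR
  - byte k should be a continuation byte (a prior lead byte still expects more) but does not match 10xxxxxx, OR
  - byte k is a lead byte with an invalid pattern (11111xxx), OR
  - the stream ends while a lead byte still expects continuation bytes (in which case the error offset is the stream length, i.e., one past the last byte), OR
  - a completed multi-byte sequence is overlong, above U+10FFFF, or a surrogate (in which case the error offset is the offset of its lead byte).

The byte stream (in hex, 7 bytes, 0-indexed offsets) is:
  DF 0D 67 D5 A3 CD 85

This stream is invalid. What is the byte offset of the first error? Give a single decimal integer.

Answer: 1

Derivation:
Byte[0]=DF: 2-byte lead, need 1 cont bytes. acc=0x1F
Byte[1]=0D: expected 10xxxxxx continuation. INVALID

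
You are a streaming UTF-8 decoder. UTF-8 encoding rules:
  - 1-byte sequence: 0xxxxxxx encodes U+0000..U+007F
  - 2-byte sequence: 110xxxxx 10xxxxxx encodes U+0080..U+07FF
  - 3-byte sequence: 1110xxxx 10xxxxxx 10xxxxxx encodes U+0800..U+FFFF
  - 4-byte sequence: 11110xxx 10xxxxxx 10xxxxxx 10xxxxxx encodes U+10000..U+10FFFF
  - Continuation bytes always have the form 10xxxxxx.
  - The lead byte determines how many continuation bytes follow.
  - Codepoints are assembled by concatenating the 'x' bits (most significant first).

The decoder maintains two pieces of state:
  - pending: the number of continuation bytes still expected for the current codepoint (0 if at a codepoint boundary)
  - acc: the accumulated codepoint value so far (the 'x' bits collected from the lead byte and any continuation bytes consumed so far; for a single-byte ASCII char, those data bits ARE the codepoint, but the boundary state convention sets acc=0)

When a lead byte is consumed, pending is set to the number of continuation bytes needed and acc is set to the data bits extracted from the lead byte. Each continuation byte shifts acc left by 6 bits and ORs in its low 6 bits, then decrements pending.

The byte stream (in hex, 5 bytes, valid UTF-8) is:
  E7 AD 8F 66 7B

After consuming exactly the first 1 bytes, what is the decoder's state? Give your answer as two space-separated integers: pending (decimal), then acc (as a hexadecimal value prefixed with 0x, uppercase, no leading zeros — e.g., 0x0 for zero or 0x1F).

Answer: 2 0x7

Derivation:
Byte[0]=E7: 3-byte lead. pending=2, acc=0x7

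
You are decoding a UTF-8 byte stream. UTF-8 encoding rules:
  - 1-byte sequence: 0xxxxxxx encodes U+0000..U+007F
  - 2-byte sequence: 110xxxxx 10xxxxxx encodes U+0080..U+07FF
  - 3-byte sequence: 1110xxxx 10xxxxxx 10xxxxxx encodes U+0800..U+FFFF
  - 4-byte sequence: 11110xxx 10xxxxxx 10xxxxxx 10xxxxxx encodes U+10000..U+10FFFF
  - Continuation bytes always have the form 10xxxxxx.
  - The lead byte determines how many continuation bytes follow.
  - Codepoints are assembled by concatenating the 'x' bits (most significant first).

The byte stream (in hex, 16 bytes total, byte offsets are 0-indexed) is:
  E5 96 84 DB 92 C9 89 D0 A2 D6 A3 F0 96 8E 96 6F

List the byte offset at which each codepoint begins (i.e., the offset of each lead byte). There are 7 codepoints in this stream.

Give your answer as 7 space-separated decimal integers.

Answer: 0 3 5 7 9 11 15

Derivation:
Byte[0]=E5: 3-byte lead, need 2 cont bytes. acc=0x5
Byte[1]=96: continuation. acc=(acc<<6)|0x16=0x156
Byte[2]=84: continuation. acc=(acc<<6)|0x04=0x5584
Completed: cp=U+5584 (starts at byte 0)
Byte[3]=DB: 2-byte lead, need 1 cont bytes. acc=0x1B
Byte[4]=92: continuation. acc=(acc<<6)|0x12=0x6D2
Completed: cp=U+06D2 (starts at byte 3)
Byte[5]=C9: 2-byte lead, need 1 cont bytes. acc=0x9
Byte[6]=89: continuation. acc=(acc<<6)|0x09=0x249
Completed: cp=U+0249 (starts at byte 5)
Byte[7]=D0: 2-byte lead, need 1 cont bytes. acc=0x10
Byte[8]=A2: continuation. acc=(acc<<6)|0x22=0x422
Completed: cp=U+0422 (starts at byte 7)
Byte[9]=D6: 2-byte lead, need 1 cont bytes. acc=0x16
Byte[10]=A3: continuation. acc=(acc<<6)|0x23=0x5A3
Completed: cp=U+05A3 (starts at byte 9)
Byte[11]=F0: 4-byte lead, need 3 cont bytes. acc=0x0
Byte[12]=96: continuation. acc=(acc<<6)|0x16=0x16
Byte[13]=8E: continuation. acc=(acc<<6)|0x0E=0x58E
Byte[14]=96: continuation. acc=(acc<<6)|0x16=0x16396
Completed: cp=U+16396 (starts at byte 11)
Byte[15]=6F: 1-byte ASCII. cp=U+006F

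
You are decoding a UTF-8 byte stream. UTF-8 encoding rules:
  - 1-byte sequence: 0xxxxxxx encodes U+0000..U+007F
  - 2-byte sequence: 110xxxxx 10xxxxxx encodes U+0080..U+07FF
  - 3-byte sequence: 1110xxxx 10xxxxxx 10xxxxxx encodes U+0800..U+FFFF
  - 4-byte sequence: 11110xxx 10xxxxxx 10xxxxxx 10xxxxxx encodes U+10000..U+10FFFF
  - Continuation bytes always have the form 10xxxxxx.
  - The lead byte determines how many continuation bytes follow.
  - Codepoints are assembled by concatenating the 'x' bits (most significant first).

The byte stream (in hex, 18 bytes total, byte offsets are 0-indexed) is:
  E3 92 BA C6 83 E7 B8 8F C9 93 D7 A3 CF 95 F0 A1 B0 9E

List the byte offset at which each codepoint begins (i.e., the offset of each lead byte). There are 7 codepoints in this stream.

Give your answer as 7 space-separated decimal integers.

Answer: 0 3 5 8 10 12 14

Derivation:
Byte[0]=E3: 3-byte lead, need 2 cont bytes. acc=0x3
Byte[1]=92: continuation. acc=(acc<<6)|0x12=0xD2
Byte[2]=BA: continuation. acc=(acc<<6)|0x3A=0x34BA
Completed: cp=U+34BA (starts at byte 0)
Byte[3]=C6: 2-byte lead, need 1 cont bytes. acc=0x6
Byte[4]=83: continuation. acc=(acc<<6)|0x03=0x183
Completed: cp=U+0183 (starts at byte 3)
Byte[5]=E7: 3-byte lead, need 2 cont bytes. acc=0x7
Byte[6]=B8: continuation. acc=(acc<<6)|0x38=0x1F8
Byte[7]=8F: continuation. acc=(acc<<6)|0x0F=0x7E0F
Completed: cp=U+7E0F (starts at byte 5)
Byte[8]=C9: 2-byte lead, need 1 cont bytes. acc=0x9
Byte[9]=93: continuation. acc=(acc<<6)|0x13=0x253
Completed: cp=U+0253 (starts at byte 8)
Byte[10]=D7: 2-byte lead, need 1 cont bytes. acc=0x17
Byte[11]=A3: continuation. acc=(acc<<6)|0x23=0x5E3
Completed: cp=U+05E3 (starts at byte 10)
Byte[12]=CF: 2-byte lead, need 1 cont bytes. acc=0xF
Byte[13]=95: continuation. acc=(acc<<6)|0x15=0x3D5
Completed: cp=U+03D5 (starts at byte 12)
Byte[14]=F0: 4-byte lead, need 3 cont bytes. acc=0x0
Byte[15]=A1: continuation. acc=(acc<<6)|0x21=0x21
Byte[16]=B0: continuation. acc=(acc<<6)|0x30=0x870
Byte[17]=9E: continuation. acc=(acc<<6)|0x1E=0x21C1E
Completed: cp=U+21C1E (starts at byte 14)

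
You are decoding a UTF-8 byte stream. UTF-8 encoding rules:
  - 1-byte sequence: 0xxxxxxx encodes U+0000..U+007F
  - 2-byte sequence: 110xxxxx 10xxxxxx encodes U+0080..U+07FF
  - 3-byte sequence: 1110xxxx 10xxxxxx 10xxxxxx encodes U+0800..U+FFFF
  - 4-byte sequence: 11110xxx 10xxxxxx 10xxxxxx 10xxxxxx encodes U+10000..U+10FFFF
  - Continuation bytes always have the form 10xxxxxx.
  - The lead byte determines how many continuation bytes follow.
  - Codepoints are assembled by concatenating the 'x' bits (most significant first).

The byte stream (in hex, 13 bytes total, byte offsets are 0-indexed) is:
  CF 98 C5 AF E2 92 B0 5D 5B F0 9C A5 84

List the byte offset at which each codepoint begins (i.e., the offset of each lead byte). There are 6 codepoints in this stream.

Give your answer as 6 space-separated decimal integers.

Answer: 0 2 4 7 8 9

Derivation:
Byte[0]=CF: 2-byte lead, need 1 cont bytes. acc=0xF
Byte[1]=98: continuation. acc=(acc<<6)|0x18=0x3D8
Completed: cp=U+03D8 (starts at byte 0)
Byte[2]=C5: 2-byte lead, need 1 cont bytes. acc=0x5
Byte[3]=AF: continuation. acc=(acc<<6)|0x2F=0x16F
Completed: cp=U+016F (starts at byte 2)
Byte[4]=E2: 3-byte lead, need 2 cont bytes. acc=0x2
Byte[5]=92: continuation. acc=(acc<<6)|0x12=0x92
Byte[6]=B0: continuation. acc=(acc<<6)|0x30=0x24B0
Completed: cp=U+24B0 (starts at byte 4)
Byte[7]=5D: 1-byte ASCII. cp=U+005D
Byte[8]=5B: 1-byte ASCII. cp=U+005B
Byte[9]=F0: 4-byte lead, need 3 cont bytes. acc=0x0
Byte[10]=9C: continuation. acc=(acc<<6)|0x1C=0x1C
Byte[11]=A5: continuation. acc=(acc<<6)|0x25=0x725
Byte[12]=84: continuation. acc=(acc<<6)|0x04=0x1C944
Completed: cp=U+1C944 (starts at byte 9)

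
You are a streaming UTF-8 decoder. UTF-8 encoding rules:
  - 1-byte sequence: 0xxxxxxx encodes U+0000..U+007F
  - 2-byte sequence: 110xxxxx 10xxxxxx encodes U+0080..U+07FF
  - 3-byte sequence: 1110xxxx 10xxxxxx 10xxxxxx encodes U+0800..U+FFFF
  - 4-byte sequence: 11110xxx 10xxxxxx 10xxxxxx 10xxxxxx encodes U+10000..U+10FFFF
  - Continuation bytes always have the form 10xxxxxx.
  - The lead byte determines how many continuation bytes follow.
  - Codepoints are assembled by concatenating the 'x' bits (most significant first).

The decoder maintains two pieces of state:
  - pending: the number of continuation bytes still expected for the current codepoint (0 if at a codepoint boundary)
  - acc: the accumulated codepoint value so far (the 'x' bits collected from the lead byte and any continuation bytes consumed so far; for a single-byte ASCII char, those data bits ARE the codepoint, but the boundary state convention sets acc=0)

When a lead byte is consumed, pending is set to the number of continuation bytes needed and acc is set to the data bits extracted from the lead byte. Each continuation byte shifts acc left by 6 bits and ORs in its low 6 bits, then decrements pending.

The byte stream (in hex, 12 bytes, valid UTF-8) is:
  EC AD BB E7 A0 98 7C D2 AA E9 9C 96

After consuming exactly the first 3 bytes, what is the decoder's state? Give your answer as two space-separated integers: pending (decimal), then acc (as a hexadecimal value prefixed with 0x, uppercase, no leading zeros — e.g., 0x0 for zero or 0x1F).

Answer: 0 0xCB7B

Derivation:
Byte[0]=EC: 3-byte lead. pending=2, acc=0xC
Byte[1]=AD: continuation. acc=(acc<<6)|0x2D=0x32D, pending=1
Byte[2]=BB: continuation. acc=(acc<<6)|0x3B=0xCB7B, pending=0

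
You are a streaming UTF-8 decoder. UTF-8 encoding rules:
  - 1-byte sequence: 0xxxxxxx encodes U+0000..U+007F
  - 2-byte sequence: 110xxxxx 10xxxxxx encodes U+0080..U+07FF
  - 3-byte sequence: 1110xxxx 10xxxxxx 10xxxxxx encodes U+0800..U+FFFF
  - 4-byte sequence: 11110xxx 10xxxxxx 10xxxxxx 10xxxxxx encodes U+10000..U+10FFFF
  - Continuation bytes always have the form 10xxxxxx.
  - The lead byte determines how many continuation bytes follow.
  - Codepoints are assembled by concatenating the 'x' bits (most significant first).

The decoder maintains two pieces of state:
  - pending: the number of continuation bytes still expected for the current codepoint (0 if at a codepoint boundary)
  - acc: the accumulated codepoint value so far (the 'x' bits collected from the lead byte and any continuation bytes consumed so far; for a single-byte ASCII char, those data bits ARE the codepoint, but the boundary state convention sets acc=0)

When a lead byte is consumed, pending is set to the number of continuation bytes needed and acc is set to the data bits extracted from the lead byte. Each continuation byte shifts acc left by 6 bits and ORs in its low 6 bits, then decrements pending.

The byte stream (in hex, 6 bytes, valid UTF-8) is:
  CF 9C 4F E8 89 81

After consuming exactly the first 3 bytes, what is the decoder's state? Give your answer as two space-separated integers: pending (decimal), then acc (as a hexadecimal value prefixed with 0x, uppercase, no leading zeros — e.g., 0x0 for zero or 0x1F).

Byte[0]=CF: 2-byte lead. pending=1, acc=0xF
Byte[1]=9C: continuation. acc=(acc<<6)|0x1C=0x3DC, pending=0
Byte[2]=4F: 1-byte. pending=0, acc=0x0

Answer: 0 0x0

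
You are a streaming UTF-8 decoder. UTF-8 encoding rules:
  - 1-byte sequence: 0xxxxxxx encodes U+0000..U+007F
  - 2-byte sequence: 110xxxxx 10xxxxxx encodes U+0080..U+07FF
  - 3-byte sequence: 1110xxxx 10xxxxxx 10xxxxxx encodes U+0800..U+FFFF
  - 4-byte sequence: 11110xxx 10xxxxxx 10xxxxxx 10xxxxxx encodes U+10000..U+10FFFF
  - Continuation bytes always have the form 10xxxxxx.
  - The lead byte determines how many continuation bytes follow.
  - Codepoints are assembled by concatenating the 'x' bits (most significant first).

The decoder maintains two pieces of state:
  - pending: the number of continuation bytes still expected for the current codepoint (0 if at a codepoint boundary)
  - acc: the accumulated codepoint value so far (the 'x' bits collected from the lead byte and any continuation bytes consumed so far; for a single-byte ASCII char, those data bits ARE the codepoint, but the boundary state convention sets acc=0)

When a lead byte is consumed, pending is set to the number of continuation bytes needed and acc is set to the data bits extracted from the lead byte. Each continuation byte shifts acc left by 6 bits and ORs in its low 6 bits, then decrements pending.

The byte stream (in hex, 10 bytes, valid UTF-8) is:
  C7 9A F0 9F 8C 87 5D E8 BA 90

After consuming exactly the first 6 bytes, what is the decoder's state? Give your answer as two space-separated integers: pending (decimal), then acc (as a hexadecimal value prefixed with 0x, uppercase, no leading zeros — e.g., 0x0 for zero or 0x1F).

Byte[0]=C7: 2-byte lead. pending=1, acc=0x7
Byte[1]=9A: continuation. acc=(acc<<6)|0x1A=0x1DA, pending=0
Byte[2]=F0: 4-byte lead. pending=3, acc=0x0
Byte[3]=9F: continuation. acc=(acc<<6)|0x1F=0x1F, pending=2
Byte[4]=8C: continuation. acc=(acc<<6)|0x0C=0x7CC, pending=1
Byte[5]=87: continuation. acc=(acc<<6)|0x07=0x1F307, pending=0

Answer: 0 0x1F307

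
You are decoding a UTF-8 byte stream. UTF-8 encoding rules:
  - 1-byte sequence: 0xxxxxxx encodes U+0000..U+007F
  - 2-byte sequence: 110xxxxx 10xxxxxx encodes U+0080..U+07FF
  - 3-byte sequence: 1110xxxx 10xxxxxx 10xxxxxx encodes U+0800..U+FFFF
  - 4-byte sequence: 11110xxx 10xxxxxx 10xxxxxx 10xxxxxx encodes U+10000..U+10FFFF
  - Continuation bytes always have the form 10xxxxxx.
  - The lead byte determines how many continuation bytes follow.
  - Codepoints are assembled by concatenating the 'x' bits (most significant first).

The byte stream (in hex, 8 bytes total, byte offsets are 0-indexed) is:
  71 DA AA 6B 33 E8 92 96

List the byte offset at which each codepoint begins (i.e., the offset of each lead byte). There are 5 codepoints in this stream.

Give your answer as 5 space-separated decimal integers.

Byte[0]=71: 1-byte ASCII. cp=U+0071
Byte[1]=DA: 2-byte lead, need 1 cont bytes. acc=0x1A
Byte[2]=AA: continuation. acc=(acc<<6)|0x2A=0x6AA
Completed: cp=U+06AA (starts at byte 1)
Byte[3]=6B: 1-byte ASCII. cp=U+006B
Byte[4]=33: 1-byte ASCII. cp=U+0033
Byte[5]=E8: 3-byte lead, need 2 cont bytes. acc=0x8
Byte[6]=92: continuation. acc=(acc<<6)|0x12=0x212
Byte[7]=96: continuation. acc=(acc<<6)|0x16=0x8496
Completed: cp=U+8496 (starts at byte 5)

Answer: 0 1 3 4 5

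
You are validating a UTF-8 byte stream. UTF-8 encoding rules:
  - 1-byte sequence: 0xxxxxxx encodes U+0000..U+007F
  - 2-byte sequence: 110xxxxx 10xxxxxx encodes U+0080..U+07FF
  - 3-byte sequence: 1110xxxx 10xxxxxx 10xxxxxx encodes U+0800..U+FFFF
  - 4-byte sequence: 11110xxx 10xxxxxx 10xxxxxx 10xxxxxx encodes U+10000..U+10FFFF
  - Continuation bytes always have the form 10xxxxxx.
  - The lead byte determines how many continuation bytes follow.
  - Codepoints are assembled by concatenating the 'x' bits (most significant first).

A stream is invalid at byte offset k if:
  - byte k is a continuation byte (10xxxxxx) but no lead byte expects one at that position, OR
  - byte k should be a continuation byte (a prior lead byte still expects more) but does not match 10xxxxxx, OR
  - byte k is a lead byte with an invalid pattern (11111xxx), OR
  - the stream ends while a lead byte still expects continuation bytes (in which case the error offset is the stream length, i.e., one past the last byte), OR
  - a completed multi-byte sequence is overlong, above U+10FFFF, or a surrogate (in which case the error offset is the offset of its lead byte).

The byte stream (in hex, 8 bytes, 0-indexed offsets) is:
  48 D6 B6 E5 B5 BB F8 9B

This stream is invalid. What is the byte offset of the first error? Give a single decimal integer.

Answer: 6

Derivation:
Byte[0]=48: 1-byte ASCII. cp=U+0048
Byte[1]=D6: 2-byte lead, need 1 cont bytes. acc=0x16
Byte[2]=B6: continuation. acc=(acc<<6)|0x36=0x5B6
Completed: cp=U+05B6 (starts at byte 1)
Byte[3]=E5: 3-byte lead, need 2 cont bytes. acc=0x5
Byte[4]=B5: continuation. acc=(acc<<6)|0x35=0x175
Byte[5]=BB: continuation. acc=(acc<<6)|0x3B=0x5D7B
Completed: cp=U+5D7B (starts at byte 3)
Byte[6]=F8: INVALID lead byte (not 0xxx/110x/1110/11110)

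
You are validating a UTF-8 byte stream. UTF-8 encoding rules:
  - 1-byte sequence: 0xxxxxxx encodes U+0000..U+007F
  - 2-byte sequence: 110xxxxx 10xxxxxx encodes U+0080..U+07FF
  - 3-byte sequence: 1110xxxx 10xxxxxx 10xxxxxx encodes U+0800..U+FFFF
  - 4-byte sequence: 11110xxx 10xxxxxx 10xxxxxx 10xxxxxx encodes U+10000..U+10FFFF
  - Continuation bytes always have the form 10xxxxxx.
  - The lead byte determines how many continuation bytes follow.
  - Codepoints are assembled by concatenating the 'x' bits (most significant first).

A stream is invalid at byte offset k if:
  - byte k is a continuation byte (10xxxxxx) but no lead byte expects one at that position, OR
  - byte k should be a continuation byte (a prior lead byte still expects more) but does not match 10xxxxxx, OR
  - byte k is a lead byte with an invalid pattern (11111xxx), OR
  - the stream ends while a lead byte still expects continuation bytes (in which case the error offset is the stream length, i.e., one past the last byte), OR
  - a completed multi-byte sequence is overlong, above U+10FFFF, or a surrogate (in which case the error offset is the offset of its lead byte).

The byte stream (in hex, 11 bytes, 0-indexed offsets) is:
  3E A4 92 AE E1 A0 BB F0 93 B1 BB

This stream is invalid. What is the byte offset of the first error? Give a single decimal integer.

Byte[0]=3E: 1-byte ASCII. cp=U+003E
Byte[1]=A4: INVALID lead byte (not 0xxx/110x/1110/11110)

Answer: 1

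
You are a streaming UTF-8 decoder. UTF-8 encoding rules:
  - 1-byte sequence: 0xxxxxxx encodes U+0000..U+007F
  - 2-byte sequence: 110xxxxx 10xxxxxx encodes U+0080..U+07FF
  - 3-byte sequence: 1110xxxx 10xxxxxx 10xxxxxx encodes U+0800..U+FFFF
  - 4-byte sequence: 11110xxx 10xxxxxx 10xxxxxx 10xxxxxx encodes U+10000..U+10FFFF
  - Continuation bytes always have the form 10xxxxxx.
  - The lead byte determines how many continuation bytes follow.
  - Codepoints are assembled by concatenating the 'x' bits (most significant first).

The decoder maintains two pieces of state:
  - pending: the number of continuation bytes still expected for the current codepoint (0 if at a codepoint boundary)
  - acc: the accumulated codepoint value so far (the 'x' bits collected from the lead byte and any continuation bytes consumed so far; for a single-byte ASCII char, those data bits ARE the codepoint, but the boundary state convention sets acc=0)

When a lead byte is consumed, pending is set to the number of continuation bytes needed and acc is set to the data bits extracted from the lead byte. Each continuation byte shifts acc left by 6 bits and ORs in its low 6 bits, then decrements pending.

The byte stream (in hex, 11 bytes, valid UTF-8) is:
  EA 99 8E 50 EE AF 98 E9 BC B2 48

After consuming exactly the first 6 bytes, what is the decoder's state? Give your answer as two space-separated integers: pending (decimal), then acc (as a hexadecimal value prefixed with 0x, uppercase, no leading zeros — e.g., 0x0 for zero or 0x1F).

Byte[0]=EA: 3-byte lead. pending=2, acc=0xA
Byte[1]=99: continuation. acc=(acc<<6)|0x19=0x299, pending=1
Byte[2]=8E: continuation. acc=(acc<<6)|0x0E=0xA64E, pending=0
Byte[3]=50: 1-byte. pending=0, acc=0x0
Byte[4]=EE: 3-byte lead. pending=2, acc=0xE
Byte[5]=AF: continuation. acc=(acc<<6)|0x2F=0x3AF, pending=1

Answer: 1 0x3AF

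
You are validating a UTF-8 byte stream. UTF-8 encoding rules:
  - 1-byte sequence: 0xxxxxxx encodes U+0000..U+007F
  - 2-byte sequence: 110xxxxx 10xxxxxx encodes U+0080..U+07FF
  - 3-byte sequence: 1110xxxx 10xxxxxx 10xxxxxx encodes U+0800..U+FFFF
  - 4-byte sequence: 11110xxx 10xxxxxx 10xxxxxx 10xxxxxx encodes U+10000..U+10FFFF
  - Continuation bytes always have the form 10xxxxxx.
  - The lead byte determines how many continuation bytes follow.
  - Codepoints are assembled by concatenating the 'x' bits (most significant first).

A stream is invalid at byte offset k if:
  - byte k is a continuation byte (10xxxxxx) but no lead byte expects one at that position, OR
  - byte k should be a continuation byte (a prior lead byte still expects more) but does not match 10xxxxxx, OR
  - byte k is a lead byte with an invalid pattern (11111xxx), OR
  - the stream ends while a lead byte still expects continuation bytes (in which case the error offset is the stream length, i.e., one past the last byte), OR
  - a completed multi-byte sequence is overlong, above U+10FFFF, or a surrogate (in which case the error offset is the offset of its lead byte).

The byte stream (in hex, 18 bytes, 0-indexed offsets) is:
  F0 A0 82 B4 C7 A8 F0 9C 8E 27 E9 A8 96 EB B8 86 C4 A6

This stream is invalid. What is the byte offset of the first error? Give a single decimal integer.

Byte[0]=F0: 4-byte lead, need 3 cont bytes. acc=0x0
Byte[1]=A0: continuation. acc=(acc<<6)|0x20=0x20
Byte[2]=82: continuation. acc=(acc<<6)|0x02=0x802
Byte[3]=B4: continuation. acc=(acc<<6)|0x34=0x200B4
Completed: cp=U+200B4 (starts at byte 0)
Byte[4]=C7: 2-byte lead, need 1 cont bytes. acc=0x7
Byte[5]=A8: continuation. acc=(acc<<6)|0x28=0x1E8
Completed: cp=U+01E8 (starts at byte 4)
Byte[6]=F0: 4-byte lead, need 3 cont bytes. acc=0x0
Byte[7]=9C: continuation. acc=(acc<<6)|0x1C=0x1C
Byte[8]=8E: continuation. acc=(acc<<6)|0x0E=0x70E
Byte[9]=27: expected 10xxxxxx continuation. INVALID

Answer: 9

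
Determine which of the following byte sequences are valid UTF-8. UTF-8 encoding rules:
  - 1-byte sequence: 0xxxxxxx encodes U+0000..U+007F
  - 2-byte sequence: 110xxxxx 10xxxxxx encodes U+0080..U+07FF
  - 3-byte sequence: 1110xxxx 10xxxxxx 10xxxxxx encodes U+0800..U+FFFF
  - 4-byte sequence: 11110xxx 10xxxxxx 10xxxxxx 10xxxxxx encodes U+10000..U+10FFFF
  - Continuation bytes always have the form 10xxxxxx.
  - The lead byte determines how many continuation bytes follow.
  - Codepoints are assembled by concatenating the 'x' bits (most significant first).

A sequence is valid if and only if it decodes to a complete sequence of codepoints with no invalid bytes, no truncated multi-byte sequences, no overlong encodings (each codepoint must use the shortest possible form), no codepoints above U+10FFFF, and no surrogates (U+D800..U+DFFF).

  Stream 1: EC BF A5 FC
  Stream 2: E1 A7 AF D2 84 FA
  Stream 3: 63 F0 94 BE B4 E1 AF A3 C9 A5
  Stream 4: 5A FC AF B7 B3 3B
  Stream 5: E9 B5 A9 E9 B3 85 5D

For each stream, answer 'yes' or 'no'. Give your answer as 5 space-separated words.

Answer: no no yes no yes

Derivation:
Stream 1: error at byte offset 3. INVALID
Stream 2: error at byte offset 5. INVALID
Stream 3: decodes cleanly. VALID
Stream 4: error at byte offset 1. INVALID
Stream 5: decodes cleanly. VALID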